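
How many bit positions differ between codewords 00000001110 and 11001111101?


Count differing positions: ^ ^ . . ^ ^ ^ . . ^ ^ = 7 differences

7


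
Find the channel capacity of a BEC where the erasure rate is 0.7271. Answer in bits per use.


C = 1 - epsilon = 1 - 0.7271 = 0.2729

0.2729 bits


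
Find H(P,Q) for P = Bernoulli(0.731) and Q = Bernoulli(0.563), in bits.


H(P,Q) = -p*log2(q) - (1-p)*log2(1-q). -0.731*log2(0.563) = 0.605848; -0.269*log2(0.437) = 0.321265. H(P,Q) = 0.605848 + 0.321265 = 0.9271

0.9271 bits


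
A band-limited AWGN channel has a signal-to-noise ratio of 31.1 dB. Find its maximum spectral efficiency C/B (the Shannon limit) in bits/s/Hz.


SNR_linear = 10^(31.1/10) = 1288.2496; C/B = log2(1 + SNR_linear) = log2(1 + 1288.2496) = 10.3323

10.3323 bits/s/Hz


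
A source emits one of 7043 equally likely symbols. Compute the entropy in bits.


H = log2(n) = log2(7043) = 12.782

12.782 bits


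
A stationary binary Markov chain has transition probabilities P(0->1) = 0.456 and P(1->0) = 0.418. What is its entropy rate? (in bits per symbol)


Stationary distribution: pi_0 = p10/(p01+p10) = 0.4783, pi_1 = 0.5217. Entropy rate H' = pi_0*H(p01) + pi_1*H(p10) = 0.4783*0.9944 + 0.5217*0.9805 = 0.9872

0.9872 bits/symbol


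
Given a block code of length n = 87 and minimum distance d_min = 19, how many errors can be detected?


Detection capability = d_min - 1 = 19 - 1 = 18

18 errors


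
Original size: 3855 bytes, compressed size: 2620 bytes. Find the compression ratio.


Ratio = original / compressed = 3855 / 2620 = 1.4714

1.4714


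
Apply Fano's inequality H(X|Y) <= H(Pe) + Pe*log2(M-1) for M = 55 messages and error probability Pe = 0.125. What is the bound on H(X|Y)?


H(Pe) = -Pe*log2(Pe) - (1-Pe)*log2(1-Pe) = -0.125*log2(0.125) - 0.875*log2(0.875) = 0.375000 + 0.168564 = 0.5436. Pe*log2(M-1) = 0.125*log2(54) = 0.719361. Bound = H(Pe) + Pe*log2(M-1) = 0.375000 + 0.168564 + 0.719361 = 1.2629

1.2629 bits


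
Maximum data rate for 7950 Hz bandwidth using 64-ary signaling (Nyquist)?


Rate = 2 * B * log2(M) = 2 * 7950 * 6.0 = 95400.0

95400.0 bps


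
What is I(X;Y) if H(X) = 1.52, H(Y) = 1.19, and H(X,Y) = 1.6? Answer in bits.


I(X;Y) = H(X) + H(Y) - H(X,Y) = 1.52 + 1.19 - 1.6 = 1.11

1.11 bits


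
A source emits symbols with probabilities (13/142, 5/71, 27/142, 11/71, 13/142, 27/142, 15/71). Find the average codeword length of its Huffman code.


Huffman construction (repeatedly merge the two least-probable nodes; each merge adds 1 bit to every symbol beneath it): 5/71 + 13/142 = 23/142; 13/142 + 11/71 = 35/142; 23/142 + 27/142 = 25/71; 27/142 + 15/71 = 57/142; 35/142 + 25/71 = 85/142; 57/142 + 85/142 = 1. Resulting codeword lengths (in the order the probabilities were given): (4, 4, 3, 3, 3, 2, 2). L_avg = sum(p_i * l_i) = 13/142*4 + 5/71*4 + 27/142*3 + 11/71*3 + 13/142*3 + 27/142*2 + 15/71*2 = 196/71 = 2.7606

2.7606 bits


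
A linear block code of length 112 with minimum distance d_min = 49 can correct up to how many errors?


Correction capability = floor((d-1)/2) = floor((49-1)/2) = 24

24 errors


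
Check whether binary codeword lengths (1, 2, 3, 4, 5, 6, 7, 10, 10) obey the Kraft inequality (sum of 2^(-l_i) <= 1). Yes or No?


Kraft sum = sum(2^(-l_i)) = 0.9941, need <= 1. Result: satisfied (a binary prefix-free code with these lengths exists)

Yes


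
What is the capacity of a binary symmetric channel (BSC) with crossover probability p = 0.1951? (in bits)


H(p) = -p*log2(p) - (1-p)*log2(1-p) = -0.1951*log2(0.1951) - 0.8049*log2(0.8049) = 0.459990 + 0.252029 = 0.712. C = 1 - H(p) = 1 - 0.712 = 0.288

0.288 bits


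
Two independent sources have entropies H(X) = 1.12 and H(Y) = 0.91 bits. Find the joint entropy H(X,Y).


For independent variables, H(X,Y) = H(X) + H(Y) = 1.12 + 0.91 = 2.03

2.03 bits


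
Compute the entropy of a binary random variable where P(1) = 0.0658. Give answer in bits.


H = -p*log2(p) - (1-p)*log2(1-p). -0.0658*log2(0.0658) = 0.258316; -0.9342*log2(0.9342) = 0.091735. H = 0.258316 + 0.091735 = 0.3501

0.3501 bits


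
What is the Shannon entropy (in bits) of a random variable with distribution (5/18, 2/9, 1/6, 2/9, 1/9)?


H = -sum(p_i * log2(p_i)). Terms: -(5/18)*log2(5/18) = 0.513332; -(2/9)*log2(2/9) = 0.482206; -(1/6)*log2(1/6) = 0.430827; -(2/9)*log2(2/9) = 0.482206; -(1/9)*log2(1/9) = 0.352214. H = 0.513332 + 0.482206 + 0.430827 + 0.482206 + 0.352214 = 2.2608

2.2608 bits


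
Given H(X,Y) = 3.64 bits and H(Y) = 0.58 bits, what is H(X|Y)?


H(X|Y) = H(X,Y) - H(Y) = 3.64 - 0.58 = 3.06

3.06 bits


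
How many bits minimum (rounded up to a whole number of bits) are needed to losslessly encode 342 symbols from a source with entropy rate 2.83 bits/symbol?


Minimum bits >= n * H = 342 * 2.83 = 967.86, rounded up to a whole number of bits = 968

968 bits


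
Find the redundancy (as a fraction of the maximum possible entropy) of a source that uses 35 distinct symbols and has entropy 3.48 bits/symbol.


H_max = log2(K) = log2(35) = 5.1293 bits/symbol. Redundancy = 1 - H/H_max = 1 - 3.48/5.1293 = 1 - 0.6785 = 0.3215

0.3215


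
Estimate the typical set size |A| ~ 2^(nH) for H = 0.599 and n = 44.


log2|A_typical| = nH = 44 * 0.599 = 26.356, so |A_typical| ~ 2^26.356 = 8.589e+07

8.589e+07


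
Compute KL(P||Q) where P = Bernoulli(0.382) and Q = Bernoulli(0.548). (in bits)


KL = p*log2(p/q) + (1-p)*log2((1-p)/(1-q)) = 0.382*log2(0.382/0.548) + 0.618*log2(0.618/0.452) = 0.08

0.08 bits


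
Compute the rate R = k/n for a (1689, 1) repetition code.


Rate = k/n = 1/1689

1/1689


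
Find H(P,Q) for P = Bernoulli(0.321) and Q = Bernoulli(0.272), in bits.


H(P,Q) = -p*log2(q) - (1-p)*log2(1-q). -0.321*log2(0.272) = 0.602941; -0.679*log2(0.728) = 0.310975. H(P,Q) = 0.602941 + 0.310975 = 0.9139

0.9139 bits


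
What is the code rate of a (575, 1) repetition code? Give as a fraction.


Rate = k/n = 1/575

1/575


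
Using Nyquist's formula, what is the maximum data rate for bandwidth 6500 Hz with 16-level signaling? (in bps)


Rate = 2 * B * log2(M) = 2 * 6500 * 4.0 = 52000.0

52000.0 bps


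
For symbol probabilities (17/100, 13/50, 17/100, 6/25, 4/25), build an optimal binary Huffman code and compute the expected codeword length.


Huffman construction (repeatedly merge the two least-probable nodes; each merge adds 1 bit to every symbol beneath it): 4/25 + 17/100 = 33/100; 17/100 + 6/25 = 41/100; 13/50 + 33/100 = 59/100; 41/100 + 59/100 = 1. Resulting codeword lengths (in the order the probabilities were given): (3, 2, 2, 2, 3). L_avg = sum(p_i * l_i) = 17/100*3 + 13/50*2 + 17/100*2 + 6/25*2 + 4/25*3 = 233/100 = 2.33

2.33 bits


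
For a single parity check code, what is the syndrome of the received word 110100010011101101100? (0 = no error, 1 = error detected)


Syndrome = XOR of all bits = 1 XOR 1 XOR 0 XOR 1 XOR 0 XOR 0 XOR 0 XOR 1 XOR 0 XOR 0 XOR 1 XOR 1 XOR 1 XOR 0 XOR 1 XOR 1 XOR 0 XOR 1 XOR 1 XOR 0 XOR 0 = 1

1


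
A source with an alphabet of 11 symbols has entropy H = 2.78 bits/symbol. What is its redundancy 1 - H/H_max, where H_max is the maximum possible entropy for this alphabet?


H_max = log2(K) = log2(11) = 3.4594 bits/symbol. Redundancy = 1 - H/H_max = 1 - 2.78/3.4594 = 1 - 0.8036 = 0.1964

0.1964


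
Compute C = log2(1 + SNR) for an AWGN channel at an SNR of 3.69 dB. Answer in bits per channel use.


SNR_linear = 10^(3.69/10) = 2.3388; C = log2(1 + SNR_linear) = log2(1 + 2.3388) = 1.7393

1.7393 bits/channel use


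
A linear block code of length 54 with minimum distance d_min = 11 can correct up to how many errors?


Correction capability = floor((d-1)/2) = floor((11-1)/2) = 5

5 errors


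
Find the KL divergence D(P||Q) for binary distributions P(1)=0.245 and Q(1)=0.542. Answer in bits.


KL = p*log2(p/q) + (1-p)*log2((1-p)/(1-q)) = 0.245*log2(0.245/0.542) + 0.755*log2(0.755/0.458) = 0.2638

0.2638 bits


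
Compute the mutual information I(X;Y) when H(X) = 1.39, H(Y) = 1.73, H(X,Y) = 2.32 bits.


I(X;Y) = H(X) + H(Y) - H(X,Y) = 1.39 + 1.73 - 2.32 = 0.8

0.8 bits


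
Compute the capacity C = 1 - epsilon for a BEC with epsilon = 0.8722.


C = 1 - epsilon = 1 - 0.8722 = 0.1278

0.1278 bits


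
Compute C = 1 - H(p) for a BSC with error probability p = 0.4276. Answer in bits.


H(p) = -p*log2(p) - (1-p)*log2(1-p) = -0.4276*log2(0.4276) - 0.5724*log2(0.5724) = 0.524095 + 0.460727 = 0.9848. C = 1 - H(p) = 1 - 0.9848 = 0.0152

0.0152 bits


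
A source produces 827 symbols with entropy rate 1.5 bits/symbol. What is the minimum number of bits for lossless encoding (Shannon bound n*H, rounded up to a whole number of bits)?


Minimum bits >= n * H = 827 * 1.5 = 1240.5, rounded up to a whole number of bits = 1241

1241 bits


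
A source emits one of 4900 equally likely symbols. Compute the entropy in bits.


H = log2(n) = log2(4900) = 12.2586

12.2586 bits


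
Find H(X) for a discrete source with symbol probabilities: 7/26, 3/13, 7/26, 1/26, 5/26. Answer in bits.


H = -sum(p_i * log2(p_i)). Terms: -(7/26)*log2(7/26) = 0.509677; -(3/13)*log2(3/13) = 0.488187; -(7/26)*log2(7/26) = 0.509677; -(1/26)*log2(1/26) = 0.180786; -(5/26)*log2(5/26) = 0.457406. H = 0.509677 + 0.488187 + 0.509677 + 0.180786 + 0.457406 = 2.1457

2.1457 bits


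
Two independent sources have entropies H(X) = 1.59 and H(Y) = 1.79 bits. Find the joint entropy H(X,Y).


For independent variables, H(X,Y) = H(X) + H(Y) = 1.59 + 1.79 = 3.38

3.38 bits


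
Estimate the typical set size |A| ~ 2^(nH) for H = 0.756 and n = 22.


log2|A_typical| = nH = 22 * 0.756 = 16.632, so |A_typical| ~ 2^16.632 = 1.016e+05

1.016e+05


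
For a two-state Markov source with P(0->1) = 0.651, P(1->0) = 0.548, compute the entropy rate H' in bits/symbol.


Stationary distribution: pi_0 = p10/(p01+p10) = 0.457, pi_1 = 0.543. Entropy rate H' = pi_0*H(p01) + pi_1*H(p10) = 0.457*0.9332 + 0.543*0.9933 = 0.9658

0.9658 bits/symbol


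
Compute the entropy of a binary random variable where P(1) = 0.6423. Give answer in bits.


H = -p*log2(p) - (1-p)*log2(1-p). -0.6423*log2(0.6423) = 0.410225; -0.3577*log2(0.3577) = 0.530533. H = 0.410225 + 0.530533 = 0.9408

0.9408 bits


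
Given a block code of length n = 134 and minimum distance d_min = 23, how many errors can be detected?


Detection capability = d_min - 1 = 23 - 1 = 22

22 errors


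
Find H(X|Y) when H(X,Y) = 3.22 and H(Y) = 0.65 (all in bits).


H(X|Y) = H(X,Y) - H(Y) = 3.22 - 0.65 = 2.57

2.57 bits


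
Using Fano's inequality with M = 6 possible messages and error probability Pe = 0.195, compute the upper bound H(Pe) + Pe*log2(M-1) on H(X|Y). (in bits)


H(Pe) = -Pe*log2(Pe) - (1-Pe)*log2(1-Pe) = -0.195*log2(0.195) - 0.805*log2(0.805) = 0.459899 + 0.251916 = 0.7118. Pe*log2(M-1) = 0.195*log2(5) = 0.452776. Bound = H(Pe) + Pe*log2(M-1) = 0.459899 + 0.251916 + 0.452776 = 1.1646

1.1646 bits


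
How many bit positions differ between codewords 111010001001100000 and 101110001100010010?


Count differing positions: . ^ . ^ . . . . . ^ . ^ ^ ^ . . ^ . = 7 differences

7


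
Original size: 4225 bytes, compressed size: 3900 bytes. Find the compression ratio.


Ratio = original / compressed = 4225 / 3900 = 1.0833

1.0833


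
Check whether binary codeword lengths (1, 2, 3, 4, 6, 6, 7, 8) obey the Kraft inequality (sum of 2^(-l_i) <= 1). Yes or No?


Kraft sum = sum(2^(-l_i)) = 0.9805, need <= 1. Result: satisfied (a binary prefix-free code with these lengths exists)

Yes


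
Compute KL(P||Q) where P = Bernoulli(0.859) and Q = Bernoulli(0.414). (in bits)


KL = p*log2(p/q) + (1-p)*log2((1-p)/(1-q)) = 0.859*log2(0.859/0.414) + 0.141*log2(0.141/0.586) = 0.6148

0.6148 bits


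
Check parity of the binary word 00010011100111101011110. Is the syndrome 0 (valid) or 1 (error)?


Syndrome = XOR of all bits = 0 XOR 0 XOR 0 XOR 1 XOR 0 XOR 0 XOR 1 XOR 1 XOR 1 XOR 0 XOR 0 XOR 1 XOR 1 XOR 1 XOR 1 XOR 0 XOR 1 XOR 0 XOR 1 XOR 1 XOR 1 XOR 1 XOR 0 = 1

1


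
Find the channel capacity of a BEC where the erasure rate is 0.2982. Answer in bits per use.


C = 1 - epsilon = 1 - 0.2982 = 0.7018

0.7018 bits


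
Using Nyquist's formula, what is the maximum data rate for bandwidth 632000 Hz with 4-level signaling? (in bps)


Rate = 2 * B * log2(M) = 2 * 632000 * 2.0 = 2528000.0

2528000.0 bps


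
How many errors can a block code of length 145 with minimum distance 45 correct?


Correction capability = floor((d-1)/2) = floor((45-1)/2) = 22

22 errors


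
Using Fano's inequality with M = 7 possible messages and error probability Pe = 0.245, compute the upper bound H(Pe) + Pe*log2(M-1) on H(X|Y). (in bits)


H(Pe) = -Pe*log2(Pe) - (1-Pe)*log2(1-Pe) = -0.245*log2(0.245) - 0.755*log2(0.755) = 0.497141 + 0.306116 = 0.8033. Pe*log2(M-1) = 0.245*log2(6) = 0.633316. Bound = H(Pe) + Pe*log2(M-1) = 0.497141 + 0.306116 + 0.633316 = 1.4366

1.4366 bits


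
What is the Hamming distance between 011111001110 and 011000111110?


Count differing positions: . . . ^ ^ ^ ^ ^ . . . . = 5 differences

5


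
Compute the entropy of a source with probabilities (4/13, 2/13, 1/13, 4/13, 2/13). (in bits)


H = -sum(p_i * log2(p_i)). Terms: -(4/13)*log2(4/13) = 0.523212; -(2/13)*log2(2/13) = 0.415452; -(1/13)*log2(1/13) = 0.284649; -(4/13)*log2(4/13) = 0.523212; -(2/13)*log2(2/13) = 0.415452. H = 0.523212 + 0.415452 + 0.284649 + 0.523212 + 0.415452 = 2.162

2.162 bits


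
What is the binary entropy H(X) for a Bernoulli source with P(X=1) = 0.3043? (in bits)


H = -p*log2(p) - (1-p)*log2(1-p). -0.3043*log2(0.3043) = 0.522311; -0.6957*log2(0.6957) = 0.364173. H = 0.522311 + 0.364173 = 0.8865

0.8865 bits


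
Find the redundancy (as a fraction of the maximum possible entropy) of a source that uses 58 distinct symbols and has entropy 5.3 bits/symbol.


H_max = log2(K) = log2(58) = 5.858 bits/symbol. Redundancy = 1 - H/H_max = 1 - 5.3/5.858 = 1 - 0.9047 = 0.0953

0.0953


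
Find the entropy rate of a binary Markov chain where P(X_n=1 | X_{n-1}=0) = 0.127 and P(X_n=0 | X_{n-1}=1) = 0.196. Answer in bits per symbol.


Stationary distribution: pi_0 = p10/(p01+p10) = 0.6068, pi_1 = 0.3932. Entropy rate H' = pi_0*H(p01) + pi_1*H(p10) = 0.6068*0.5492 + 0.3932*0.7139 = 0.6139

0.6139 bits/symbol


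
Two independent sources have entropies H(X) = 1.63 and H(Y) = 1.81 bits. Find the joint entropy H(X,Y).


For independent variables, H(X,Y) = H(X) + H(Y) = 1.63 + 1.81 = 3.44

3.44 bits


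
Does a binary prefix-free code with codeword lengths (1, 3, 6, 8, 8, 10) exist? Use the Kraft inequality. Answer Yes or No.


Kraft sum = sum(2^(-l_i)) = 0.6494, need <= 1. Result: satisfied (a binary prefix-free code with these lengths exists)

Yes


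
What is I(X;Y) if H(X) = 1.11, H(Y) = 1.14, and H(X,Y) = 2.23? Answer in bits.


I(X;Y) = H(X) + H(Y) - H(X,Y) = 1.11 + 1.14 - 2.23 = 0.02

0.02 bits


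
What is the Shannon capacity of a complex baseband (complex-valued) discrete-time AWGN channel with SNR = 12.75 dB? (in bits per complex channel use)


SNR_linear = 10^(12.75/10) = 18.8365; C = log2(1 + SNR_linear) = log2(1 + 18.8365) = 4.3101

4.3101 bits/channel use


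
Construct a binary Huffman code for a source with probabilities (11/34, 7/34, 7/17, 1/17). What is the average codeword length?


Huffman construction (repeatedly merge the two least-probable nodes; each merge adds 1 bit to every symbol beneath it): 1/17 + 7/34 = 9/34; 9/34 + 11/34 = 10/17; 7/17 + 10/17 = 1. Resulting codeword lengths (in the order the probabilities were given): (2, 3, 1, 3). L_avg = sum(p_i * l_i) = 11/34*2 + 7/34*3 + 7/17*1 + 1/17*3 = 63/34 = 1.8529

1.8529 bits


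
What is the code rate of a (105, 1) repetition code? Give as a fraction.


Rate = k/n = 1/105

1/105


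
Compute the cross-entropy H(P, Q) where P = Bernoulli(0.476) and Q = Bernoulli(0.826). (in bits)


H(P,Q) = -p*log2(q) - (1-p)*log2(1-q). -0.476*log2(0.826) = 0.131274; -0.524*log2(0.174) = 1.321969. H(P,Q) = 0.131274 + 1.321969 = 1.4532

1.4532 bits


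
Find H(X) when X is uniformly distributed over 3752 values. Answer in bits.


H = log2(n) = log2(3752) = 11.8734

11.8734 bits


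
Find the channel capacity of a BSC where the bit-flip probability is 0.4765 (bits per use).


H(p) = -p*log2(p) - (1-p)*log2(1-p) = -0.4765*log2(0.4765) - 0.5235*log2(0.5235) = 0.509594 + 0.488812 = 0.9984. C = 1 - H(p) = 1 - 0.9984 = 0.0016

0.0016 bits


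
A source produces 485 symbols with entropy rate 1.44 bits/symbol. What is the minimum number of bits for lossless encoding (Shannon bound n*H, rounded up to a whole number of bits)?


Minimum bits >= n * H = 485 * 1.44 = 698.4, rounded up to a whole number of bits = 699

699 bits


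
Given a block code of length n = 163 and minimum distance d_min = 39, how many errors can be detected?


Detection capability = d_min - 1 = 39 - 1 = 38

38 errors


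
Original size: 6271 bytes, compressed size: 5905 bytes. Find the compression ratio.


Ratio = original / compressed = 6271 / 5905 = 1.062

1.062


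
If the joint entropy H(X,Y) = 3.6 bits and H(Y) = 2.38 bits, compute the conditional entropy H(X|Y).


H(X|Y) = H(X,Y) - H(Y) = 3.6 - 2.38 = 1.22

1.22 bits


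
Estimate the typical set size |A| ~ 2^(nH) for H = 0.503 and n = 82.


log2|A_typical| = nH = 82 * 0.503 = 41.246, so |A_typical| ~ 2^41.246 = 2.608e+12

2.608e+12


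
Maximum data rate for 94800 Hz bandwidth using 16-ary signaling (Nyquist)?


Rate = 2 * B * log2(M) = 2 * 94800 * 4.0 = 758400.0

758400.0 bps


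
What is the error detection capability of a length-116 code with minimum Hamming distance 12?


Detection capability = d_min - 1 = 12 - 1 = 11

11 errors


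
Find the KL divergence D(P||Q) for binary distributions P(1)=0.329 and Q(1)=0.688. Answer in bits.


KL = p*log2(p/q) + (1-p)*log2((1-p)/(1-q)) = 0.329*log2(0.329/0.688) + 0.671*log2(0.671/0.312) = 0.3911

0.3911 bits


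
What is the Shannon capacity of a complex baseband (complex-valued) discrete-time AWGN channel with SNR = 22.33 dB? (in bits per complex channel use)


SNR_linear = 10^(22.33/10) = 171.0015; C = log2(1 + SNR_linear) = log2(1 + 171.0015) = 7.4263

7.4263 bits/channel use


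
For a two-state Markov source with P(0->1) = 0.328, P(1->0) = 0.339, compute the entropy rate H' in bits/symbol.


Stationary distribution: pi_0 = p10/(p01+p10) = 0.5082, pi_1 = 0.4918. Entropy rate H' = pi_0*H(p01) + pi_1*H(p10) = 0.5082*0.9129 + 0.4918*0.9239 = 0.9183

0.9183 bits/symbol


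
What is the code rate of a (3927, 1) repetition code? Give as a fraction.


Rate = k/n = 1/3927

1/3927


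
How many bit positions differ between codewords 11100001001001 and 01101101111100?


Count differing positions: ^ . . . ^ ^ . . ^ ^ . ^ . ^ = 7 differences

7


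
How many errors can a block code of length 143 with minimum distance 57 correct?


Correction capability = floor((d-1)/2) = floor((57-1)/2) = 28

28 errors


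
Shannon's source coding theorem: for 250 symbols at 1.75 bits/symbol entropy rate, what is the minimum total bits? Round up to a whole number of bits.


Minimum bits >= n * H = 250 * 1.75 = 437.5, rounded up to a whole number of bits = 438

438 bits


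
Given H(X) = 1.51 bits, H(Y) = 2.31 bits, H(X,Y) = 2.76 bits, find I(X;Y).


I(X;Y) = H(X) + H(Y) - H(X,Y) = 1.51 + 2.31 - 2.76 = 1.06

1.06 bits


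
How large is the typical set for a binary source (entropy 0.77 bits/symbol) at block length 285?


log2|A_typical| = nH = 285 * 0.77 = 219.45, so |A_typical| ~ 2^219.45 = 1.151e+66

1.151e+66


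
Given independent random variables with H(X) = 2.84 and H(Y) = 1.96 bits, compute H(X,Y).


For independent variables, H(X,Y) = H(X) + H(Y) = 2.84 + 1.96 = 4.8

4.8 bits


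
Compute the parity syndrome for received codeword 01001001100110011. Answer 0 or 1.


Syndrome = XOR of all bits = 0 XOR 1 XOR 0 XOR 0 XOR 1 XOR 0 XOR 0 XOR 1 XOR 1 XOR 0 XOR 0 XOR 1 XOR 1 XOR 0 XOR 0 XOR 1 XOR 1 = 0

0


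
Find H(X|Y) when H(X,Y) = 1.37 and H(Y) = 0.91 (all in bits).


H(X|Y) = H(X,Y) - H(Y) = 1.37 - 0.91 = 0.46

0.46 bits


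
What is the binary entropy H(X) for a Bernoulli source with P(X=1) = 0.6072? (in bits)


H = -p*log2(p) - (1-p)*log2(1-p). -0.6072*log2(0.6072) = 0.437036; -0.3928*log2(0.3928) = 0.529547. H = 0.437036 + 0.529547 = 0.9666

0.9666 bits


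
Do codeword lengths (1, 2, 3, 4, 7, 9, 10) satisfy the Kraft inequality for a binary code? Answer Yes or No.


Kraft sum = sum(2^(-l_i)) = 0.9482, need <= 1. Result: satisfied (a binary prefix-free code with these lengths exists)

Yes


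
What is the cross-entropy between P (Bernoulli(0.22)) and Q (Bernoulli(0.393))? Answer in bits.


H(P,Q) = -p*log2(q) - (1-p)*log2(1-q). -0.22*log2(0.393) = 0.296428; -0.78*log2(0.607) = 0.561781. H(P,Q) = 0.296428 + 0.561781 = 0.8582

0.8582 bits


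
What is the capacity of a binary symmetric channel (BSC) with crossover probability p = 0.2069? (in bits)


H(p) = -p*log2(p) - (1-p)*log2(1-p) = -0.2069*log2(0.2069) - 0.7931*log2(0.7931) = 0.470283 + 0.265233 = 0.7355. C = 1 - H(p) = 1 - 0.7355 = 0.2645

0.2645 bits


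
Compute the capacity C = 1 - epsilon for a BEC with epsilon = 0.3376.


C = 1 - epsilon = 1 - 0.3376 = 0.6624

0.6624 bits


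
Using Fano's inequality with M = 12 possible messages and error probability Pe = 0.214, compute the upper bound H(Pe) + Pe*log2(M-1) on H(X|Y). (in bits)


H(Pe) = -Pe*log2(Pe) - (1-Pe)*log2(1-Pe) = -0.214*log2(0.214) - 0.786*log2(0.786) = 0.476004 + 0.273055 = 0.7491. Pe*log2(M-1) = 0.214*log2(11) = 0.740318. Bound = H(Pe) + Pe*log2(M-1) = 0.476004 + 0.273055 + 0.740318 = 1.4894

1.4894 bits


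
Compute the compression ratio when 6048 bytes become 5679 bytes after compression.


Ratio = original / compressed = 6048 / 5679 = 1.065

1.065


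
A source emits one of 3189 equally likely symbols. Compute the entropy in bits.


H = log2(n) = log2(3189) = 11.6389

11.6389 bits


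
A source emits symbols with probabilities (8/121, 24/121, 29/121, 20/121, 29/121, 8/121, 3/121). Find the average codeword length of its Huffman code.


Huffman construction (repeatedly merge the two least-probable nodes; each merge adds 1 bit to every symbol beneath it): 3/121 + 8/121 = 1/11; 8/121 + 1/11 = 19/121; 19/121 + 20/121 = 39/121; 24/121 + 29/121 = 53/121; 29/121 + 39/121 = 68/121; 53/121 + 68/121 = 1. Resulting codeword lengths (in the order the probabilities were given): (5, 2, 2, 3, 2, 4, 5). L_avg = sum(p_i * l_i) = 8/121*5 + 24/121*2 + 29/121*2 + 20/121*3 + 29/121*2 + 8/121*4 + 3/121*5 = 311/121 = 2.5702

2.5702 bits


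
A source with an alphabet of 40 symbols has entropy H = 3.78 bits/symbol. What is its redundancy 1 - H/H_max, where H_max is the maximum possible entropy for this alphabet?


H_max = log2(K) = log2(40) = 5.3219 bits/symbol. Redundancy = 1 - H/H_max = 1 - 3.78/5.3219 = 1 - 0.7103 = 0.2897

0.2897


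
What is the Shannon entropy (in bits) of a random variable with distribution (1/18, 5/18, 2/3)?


H = -sum(p_i * log2(p_i)). Terms: -(1/18)*log2(1/18) = 0.231663; -(5/18)*log2(5/18) = 0.513332; -(2/3)*log2(2/3) = 0.389975. H = 0.231663 + 0.513332 + 0.389975 = 1.135

1.135 bits


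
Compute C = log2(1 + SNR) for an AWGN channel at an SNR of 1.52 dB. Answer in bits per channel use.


SNR_linear = 10^(1.52/10) = 1.4191; C = log2(1 + SNR_linear) = log2(1 + 1.4191) = 1.2744

1.2744 bits/channel use


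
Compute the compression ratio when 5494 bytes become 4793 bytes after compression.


Ratio = original / compressed = 5494 / 4793 = 1.1463

1.1463


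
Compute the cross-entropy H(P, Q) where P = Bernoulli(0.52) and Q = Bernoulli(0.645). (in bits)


H(P,Q) = -p*log2(q) - (1-p)*log2(1-q). -0.52*log2(0.645) = 0.328967; -0.48*log2(0.355) = 0.717172. H(P,Q) = 0.328967 + 0.717172 = 1.0461

1.0461 bits


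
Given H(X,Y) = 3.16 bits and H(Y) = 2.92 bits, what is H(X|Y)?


H(X|Y) = H(X,Y) - H(Y) = 3.16 - 2.92 = 0.24

0.24 bits


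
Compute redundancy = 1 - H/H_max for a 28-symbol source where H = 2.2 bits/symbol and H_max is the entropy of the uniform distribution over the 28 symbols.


H_max = log2(K) = log2(28) = 4.8074 bits/symbol. Redundancy = 1 - H/H_max = 1 - 2.2/4.8074 = 1 - 0.4576 = 0.5424

0.5424


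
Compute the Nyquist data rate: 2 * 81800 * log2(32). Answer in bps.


Rate = 2 * B * log2(M) = 2 * 81800 * 5.0 = 818000.0

818000.0 bps


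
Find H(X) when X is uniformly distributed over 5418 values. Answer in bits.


H = log2(n) = log2(5418) = 12.4035

12.4035 bits


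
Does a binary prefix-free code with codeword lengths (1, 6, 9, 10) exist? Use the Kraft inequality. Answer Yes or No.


Kraft sum = sum(2^(-l_i)) = 0.5186, need <= 1. Result: satisfied (a binary prefix-free code with these lengths exists)

Yes


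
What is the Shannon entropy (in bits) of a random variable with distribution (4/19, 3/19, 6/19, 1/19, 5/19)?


H = -sum(p_i * log2(p_i)). Terms: -(4/19)*log2(4/19) = 0.473248; -(3/19)*log2(3/19) = 0.420468; -(6/19)*log2(6/19) = 0.525147; -(1/19)*log2(1/19) = 0.223575; -(5/19)*log2(5/19) = 0.506842. H = 0.473248 + 0.420468 + 0.525147 + 0.223575 + 0.506842 = 2.1493

2.1493 bits


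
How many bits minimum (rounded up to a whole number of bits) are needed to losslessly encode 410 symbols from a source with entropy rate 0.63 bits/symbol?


Minimum bits >= n * H = 410 * 0.63 = 258.3, rounded up to a whole number of bits = 259

259 bits


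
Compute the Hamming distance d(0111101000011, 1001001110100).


Count differing positions: ^ ^ ^ . ^ . . ^ ^ . ^ ^ ^ = 9 differences

9


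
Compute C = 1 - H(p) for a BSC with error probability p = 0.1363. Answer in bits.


H(p) = -p*log2(p) - (1-p)*log2(1-p) = -0.1363*log2(0.1363) - 0.8637*log2(0.8637) = 0.391882 + 0.182584 = 0.5745. C = 1 - H(p) = 1 - 0.5745 = 0.4255

0.4255 bits


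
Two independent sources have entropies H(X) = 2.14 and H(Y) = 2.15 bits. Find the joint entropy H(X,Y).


For independent variables, H(X,Y) = H(X) + H(Y) = 2.14 + 2.15 = 4.29

4.29 bits


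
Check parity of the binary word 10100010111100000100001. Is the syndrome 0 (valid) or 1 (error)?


Syndrome = XOR of all bits = 1 XOR 0 XOR 1 XOR 0 XOR 0 XOR 0 XOR 1 XOR 0 XOR 1 XOR 1 XOR 1 XOR 1 XOR 0 XOR 0 XOR 0 XOR 0 XOR 0 XOR 1 XOR 0 XOR 0 XOR 0 XOR 0 XOR 1 = 1

1


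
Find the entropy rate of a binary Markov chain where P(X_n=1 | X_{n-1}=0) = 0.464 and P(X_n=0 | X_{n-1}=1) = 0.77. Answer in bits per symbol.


Stationary distribution: pi_0 = p10/(p01+p10) = 0.624, pi_1 = 0.376. Entropy rate H' = pi_0*H(p01) + pi_1*H(p10) = 0.624*0.9963 + 0.376*0.778 = 0.9142

0.9142 bits/symbol


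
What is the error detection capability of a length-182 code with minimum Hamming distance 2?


Detection capability = d_min - 1 = 2 - 1 = 1

1 errors


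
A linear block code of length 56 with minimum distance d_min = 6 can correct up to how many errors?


Correction capability = floor((d-1)/2) = floor((6-1)/2) = 2

2 errors


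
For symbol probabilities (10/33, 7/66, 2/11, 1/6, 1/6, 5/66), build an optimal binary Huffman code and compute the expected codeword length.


Huffman construction (repeatedly merge the two least-probable nodes; each merge adds 1 bit to every symbol beneath it): 5/66 + 7/66 = 2/11; 1/6 + 1/6 = 1/3; 2/11 + 2/11 = 4/11; 10/33 + 1/3 = 7/11; 4/11 + 7/11 = 1. Resulting codeword lengths (in the order the probabilities were given): (2, 3, 2, 3, 3, 3). L_avg = sum(p_i * l_i) = 10/33*2 + 7/66*3 + 2/11*2 + 1/6*3 + 1/6*3 + 5/66*3 = 83/33 = 2.5152

2.5152 bits


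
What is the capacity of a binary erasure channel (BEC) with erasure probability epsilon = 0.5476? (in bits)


C = 1 - epsilon = 1 - 0.5476 = 0.4524

0.4524 bits


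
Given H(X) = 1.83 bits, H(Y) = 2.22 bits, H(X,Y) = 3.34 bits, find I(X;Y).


I(X;Y) = H(X) + H(Y) - H(X,Y) = 1.83 + 2.22 - 3.34 = 0.71

0.71 bits


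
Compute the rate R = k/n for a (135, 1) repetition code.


Rate = k/n = 1/135

1/135


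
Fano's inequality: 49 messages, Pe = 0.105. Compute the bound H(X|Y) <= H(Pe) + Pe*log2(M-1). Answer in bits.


H(Pe) = -Pe*log2(Pe) - (1-Pe)*log2(1-Pe) = -0.105*log2(0.105) - 0.895*log2(0.895) = 0.341412 + 0.143236 = 0.4846. Pe*log2(M-1) = 0.105*log2(48) = 0.586421. Bound = H(Pe) + Pe*log2(M-1) = 0.341412 + 0.143236 + 0.586421 = 1.0711

1.0711 bits


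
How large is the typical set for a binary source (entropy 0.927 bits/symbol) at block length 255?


log2|A_typical| = nH = 255 * 0.927 = 236.385, so |A_typical| ~ 2^236.385 = 1.442e+71

1.442e+71


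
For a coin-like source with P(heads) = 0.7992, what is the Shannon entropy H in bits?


H = -p*log2(p) - (1-p)*log2(1-p). -0.7992*log2(0.7992) = 0.258439; -0.2008*log2(0.2008) = 0.465087. H = 0.258439 + 0.465087 = 0.7235

0.7235 bits


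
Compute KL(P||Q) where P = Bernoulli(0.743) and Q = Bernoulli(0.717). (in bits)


KL = p*log2(p/q) + (1-p)*log2((1-p)/(1-q)) = 0.743*log2(0.743/0.717) + 0.257*log2(0.257/0.283) = 0.0025

0.0025 bits


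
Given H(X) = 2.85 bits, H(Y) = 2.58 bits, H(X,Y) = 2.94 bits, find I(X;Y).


I(X;Y) = H(X) + H(Y) - H(X,Y) = 2.85 + 2.58 - 2.94 = 2.49

2.49 bits


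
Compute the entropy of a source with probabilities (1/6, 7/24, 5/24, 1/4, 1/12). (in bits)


H = -sum(p_i * log2(p_i)). Terms: -(1/6)*log2(1/6) = 0.430827; -(7/24)*log2(7/24) = 0.518469; -(5/24)*log2(5/24) = 0.471466; -(1/4)*log2(1/4) = 0.500000; -(1/12)*log2(1/12) = 0.298747. H = 0.430827 + 0.518469 + 0.471466 + 0.500000 + 0.298747 = 2.2195

2.2195 bits


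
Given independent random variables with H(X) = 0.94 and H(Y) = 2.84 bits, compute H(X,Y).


For independent variables, H(X,Y) = H(X) + H(Y) = 0.94 + 2.84 = 3.78

3.78 bits


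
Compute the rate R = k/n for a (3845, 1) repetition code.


Rate = k/n = 1/3845

1/3845


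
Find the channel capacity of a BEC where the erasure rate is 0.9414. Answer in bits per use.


C = 1 - epsilon = 1 - 0.9414 = 0.0586

0.0586 bits


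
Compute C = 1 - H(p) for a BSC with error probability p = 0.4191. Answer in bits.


H(p) = -p*log2(p) - (1-p)*log2(1-p) = -0.4191*log2(0.4191) - 0.5809*log2(0.5809) = 0.525817 + 0.455215 = 0.981. C = 1 - H(p) = 1 - 0.981 = 0.019

0.019 bits


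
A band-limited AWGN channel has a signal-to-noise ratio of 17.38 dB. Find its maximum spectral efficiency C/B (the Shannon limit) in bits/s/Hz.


SNR_linear = 10^(17.38/10) = 54.7016; C/B = log2(1 + SNR_linear) = log2(1 + 54.7016) = 5.7996

5.7996 bits/s/Hz


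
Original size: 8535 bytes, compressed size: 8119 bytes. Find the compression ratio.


Ratio = original / compressed = 8535 / 8119 = 1.0512

1.0512


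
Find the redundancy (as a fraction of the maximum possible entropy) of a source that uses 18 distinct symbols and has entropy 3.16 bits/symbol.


H_max = log2(K) = log2(18) = 4.1699 bits/symbol. Redundancy = 1 - H/H_max = 1 - 3.16/4.1699 = 1 - 0.7578 = 0.2422

0.2422


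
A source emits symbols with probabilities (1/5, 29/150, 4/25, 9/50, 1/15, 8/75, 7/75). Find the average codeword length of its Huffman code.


Huffman construction (repeatedly merge the two least-probable nodes; each merge adds 1 bit to every symbol beneath it): 1/15 + 7/75 = 4/25; 8/75 + 4/25 = 4/15; 4/25 + 9/50 = 17/50; 29/150 + 1/5 = 59/150; 4/15 + 17/50 = 91/150; 59/150 + 91/150 = 1. Resulting codeword lengths (in the order the probabilities were given): (2, 2, 3, 3, 4, 3, 4). L_avg = sum(p_i * l_i) = 1/5*2 + 29/150*2 + 4/25*3 + 9/50*3 + 1/15*4 + 8/75*3 + 7/75*4 = 83/30 = 2.7667

2.7667 bits


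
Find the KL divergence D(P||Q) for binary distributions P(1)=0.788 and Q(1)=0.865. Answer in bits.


KL = p*log2(p/q) + (1-p)*log2((1-p)/(1-q)) = 0.788*log2(0.788/0.865) + 0.212*log2(0.212/0.135) = 0.032

0.032 bits


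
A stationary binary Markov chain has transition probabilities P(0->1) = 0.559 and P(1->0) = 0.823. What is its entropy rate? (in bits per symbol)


Stationary distribution: pi_0 = p10/(p01+p10) = 0.5955, pi_1 = 0.4045. Entropy rate H' = pi_0*H(p01) + pi_1*H(p10) = 0.5955*0.9899 + 0.4045*0.6735 = 0.8619

0.8619 bits/symbol


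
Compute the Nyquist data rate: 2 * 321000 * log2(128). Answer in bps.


Rate = 2 * B * log2(M) = 2 * 321000 * 7.0 = 4494000.0

4494000.0 bps


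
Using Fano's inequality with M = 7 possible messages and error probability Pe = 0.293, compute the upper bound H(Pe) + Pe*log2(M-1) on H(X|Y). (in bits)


H(Pe) = -Pe*log2(Pe) - (1-Pe)*log2(1-Pe) = -0.293*log2(0.293) - 0.707*log2(0.707) = 0.518911 + 0.353654 = 0.8726. Pe*log2(M-1) = 0.293*log2(6) = 0.757394. Bound = H(Pe) + Pe*log2(M-1) = 0.518911 + 0.353654 + 0.757394 = 1.63

1.63 bits


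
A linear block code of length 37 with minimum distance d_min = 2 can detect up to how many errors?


Detection capability = d_min - 1 = 2 - 1 = 1

1 errors


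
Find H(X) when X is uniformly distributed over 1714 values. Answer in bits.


H = log2(n) = log2(1714) = 10.7432

10.7432 bits


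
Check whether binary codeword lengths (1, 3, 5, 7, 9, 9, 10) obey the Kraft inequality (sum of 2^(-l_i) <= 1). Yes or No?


Kraft sum = sum(2^(-l_i)) = 0.6689, need <= 1. Result: satisfied (a binary prefix-free code with these lengths exists)

Yes


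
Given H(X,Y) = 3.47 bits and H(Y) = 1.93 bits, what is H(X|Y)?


H(X|Y) = H(X,Y) - H(Y) = 3.47 - 1.93 = 1.54

1.54 bits


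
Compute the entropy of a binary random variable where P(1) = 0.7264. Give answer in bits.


H = -p*log2(p) - (1-p)*log2(1-p). -0.7264*log2(0.7264) = 0.334989; -0.2736*log2(0.2736) = 0.511594. H = 0.334989 + 0.511594 = 0.8466

0.8466 bits


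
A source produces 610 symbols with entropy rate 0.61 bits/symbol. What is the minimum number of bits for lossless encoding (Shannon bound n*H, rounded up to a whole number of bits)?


Minimum bits >= n * H = 610 * 0.61 = 372.1, rounded up to a whole number of bits = 373

373 bits


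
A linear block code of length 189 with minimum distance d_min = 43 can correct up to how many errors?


Correction capability = floor((d-1)/2) = floor((43-1)/2) = 21

21 errors


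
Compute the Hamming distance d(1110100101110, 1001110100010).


Count differing positions: . ^ ^ ^ . ^ . . . ^ ^ . . = 6 differences

6


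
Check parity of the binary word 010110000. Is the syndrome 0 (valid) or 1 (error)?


Syndrome = XOR of all bits = 0 XOR 1 XOR 0 XOR 1 XOR 1 XOR 0 XOR 0 XOR 0 XOR 0 = 1

1


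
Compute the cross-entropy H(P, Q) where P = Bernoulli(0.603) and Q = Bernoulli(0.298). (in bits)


H(P,Q) = -p*log2(q) - (1-p)*log2(1-q). -0.603*log2(0.298) = 1.053209; -0.397*log2(0.702) = 0.202651. H(P,Q) = 1.053209 + 0.202651 = 1.2559

1.2559 bits


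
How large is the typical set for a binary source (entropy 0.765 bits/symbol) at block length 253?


log2|A_typical| = nH = 253 * 0.765 = 193.545, so |A_typical| ~ 2^193.545 = 1.832e+58

1.832e+58


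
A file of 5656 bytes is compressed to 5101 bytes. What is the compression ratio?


Ratio = original / compressed = 5656 / 5101 = 1.1088

1.1088


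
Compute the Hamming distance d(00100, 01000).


Count differing positions: . ^ ^ . . = 2 differences

2


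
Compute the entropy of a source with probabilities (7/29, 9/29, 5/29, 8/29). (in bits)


H = -sum(p_i * log2(p_i)). Terms: -(7/29)*log2(7/29) = 0.494979; -(9/29)*log2(9/29) = 0.523879; -(5/29)*log2(5/29) = 0.437251; -(8/29)*log2(8/29) = 0.512546. H = 0.494979 + 0.523879 + 0.437251 + 0.512546 = 1.9687

1.9687 bits


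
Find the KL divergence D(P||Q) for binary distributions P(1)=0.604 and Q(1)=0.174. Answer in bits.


KL = p*log2(p/q) + (1-p)*log2((1-p)/(1-q)) = 0.604*log2(0.604/0.174) + 0.396*log2(0.396/0.826) = 0.6644

0.6644 bits


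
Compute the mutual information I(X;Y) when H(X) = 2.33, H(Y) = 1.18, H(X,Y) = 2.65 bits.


I(X;Y) = H(X) + H(Y) - H(X,Y) = 2.33 + 1.18 - 2.65 = 0.86

0.86 bits


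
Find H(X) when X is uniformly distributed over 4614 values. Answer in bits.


H = log2(n) = log2(4614) = 12.1718

12.1718 bits


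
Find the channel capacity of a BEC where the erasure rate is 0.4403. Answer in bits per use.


C = 1 - epsilon = 1 - 0.4403 = 0.5597

0.5597 bits


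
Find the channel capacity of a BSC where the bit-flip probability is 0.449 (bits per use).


H(p) = -p*log2(p) - (1-p)*log2(1-p) = -0.449*log2(0.449) - 0.551*log2(0.551) = 0.518690 + 0.473792 = 0.9925. C = 1 - H(p) = 1 - 0.9925 = 0.0075

0.0075 bits


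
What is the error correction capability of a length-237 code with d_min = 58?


Correction capability = floor((d-1)/2) = floor((58-1)/2) = 28

28 errors


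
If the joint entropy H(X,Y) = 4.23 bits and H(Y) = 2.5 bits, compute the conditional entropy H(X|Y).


H(X|Y) = H(X,Y) - H(Y) = 4.23 - 2.5 = 1.73

1.73 bits


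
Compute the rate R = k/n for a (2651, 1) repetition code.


Rate = k/n = 1/2651

1/2651


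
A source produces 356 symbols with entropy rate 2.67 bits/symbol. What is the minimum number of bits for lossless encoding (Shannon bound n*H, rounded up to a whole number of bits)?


Minimum bits >= n * H = 356 * 2.67 = 950.52, rounded up to a whole number of bits = 951

951 bits


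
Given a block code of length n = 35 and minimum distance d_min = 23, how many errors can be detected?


Detection capability = d_min - 1 = 23 - 1 = 22

22 errors


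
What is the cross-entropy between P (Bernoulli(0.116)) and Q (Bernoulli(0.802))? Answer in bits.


H(P,Q) = -p*log2(q) - (1-p)*log2(1-q). -0.116*log2(0.802) = 0.036926; -0.884*log2(0.198) = 2.065402. H(P,Q) = 0.036926 + 2.065402 = 2.1023

2.1023 bits


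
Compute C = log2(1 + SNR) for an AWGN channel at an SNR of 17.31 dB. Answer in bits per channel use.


SNR_linear = 10^(17.31/10) = 53.827; C = log2(1 + SNR_linear) = log2(1 + 53.827) = 5.7768

5.7768 bits/channel use


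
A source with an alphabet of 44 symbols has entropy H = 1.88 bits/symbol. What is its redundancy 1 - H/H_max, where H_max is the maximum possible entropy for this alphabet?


H_max = log2(K) = log2(44) = 5.4594 bits/symbol. Redundancy = 1 - H/H_max = 1 - 1.88/5.4594 = 1 - 0.3444 = 0.6556

0.6556


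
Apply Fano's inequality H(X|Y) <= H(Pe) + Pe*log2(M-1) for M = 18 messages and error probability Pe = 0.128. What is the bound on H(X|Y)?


H(Pe) = -Pe*log2(Pe) - (1-Pe)*log2(1-Pe) = -0.128*log2(0.128) - 0.872*log2(0.872) = 0.379620 + 0.172307 = 0.5519. Pe*log2(M-1) = 0.128*log2(17) = 0.523195. Bound = H(Pe) + Pe*log2(M-1) = 0.379620 + 0.172307 + 0.523195 = 1.0751

1.0751 bits


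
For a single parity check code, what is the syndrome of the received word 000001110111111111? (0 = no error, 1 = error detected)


Syndrome = XOR of all bits = 0 XOR 0 XOR 0 XOR 0 XOR 0 XOR 1 XOR 1 XOR 1 XOR 0 XOR 1 XOR 1 XOR 1 XOR 1 XOR 1 XOR 1 XOR 1 XOR 1 XOR 1 = 0

0


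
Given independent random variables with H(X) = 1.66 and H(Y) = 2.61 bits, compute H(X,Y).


For independent variables, H(X,Y) = H(X) + H(Y) = 1.66 + 2.61 = 4.27

4.27 bits


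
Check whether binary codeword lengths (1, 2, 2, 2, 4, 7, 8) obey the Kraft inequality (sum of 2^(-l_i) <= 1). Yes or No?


Kraft sum = sum(2^(-l_i)) = 1.3242, need <= 1. Result: violated (a binary prefix-free code with these lengths cannot exist)

No


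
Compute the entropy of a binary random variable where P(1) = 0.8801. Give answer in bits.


H = -p*log2(p) - (1-p)*log2(1-p). -0.8801*log2(0.8801) = 0.162168; -0.1199*log2(0.1199) = 0.366906. H = 0.162168 + 0.366906 = 0.5291

0.5291 bits


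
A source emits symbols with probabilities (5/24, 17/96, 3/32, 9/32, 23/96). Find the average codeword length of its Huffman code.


Huffman construction (repeatedly merge the two least-probable nodes; each merge adds 1 bit to every symbol beneath it): 3/32 + 17/96 = 13/48; 5/24 + 23/96 = 43/96; 13/48 + 9/32 = 53/96; 43/96 + 53/96 = 1. Resulting codeword lengths (in the order the probabilities were given): (2, 3, 3, 2, 2). L_avg = sum(p_i * l_i) = 5/24*2 + 17/96*3 + 3/32*3 + 9/32*2 + 23/96*2 = 109/48 = 2.2708

2.2708 bits
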